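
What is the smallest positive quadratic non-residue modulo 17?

(2/17) = +1, so 2 is a residue.
(3/17) = −1, so 3 is the smallest positive non-residue mod 17.

3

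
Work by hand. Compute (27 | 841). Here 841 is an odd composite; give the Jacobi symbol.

Reciprocity: 27 ≡ 3 and 841 ≡ 1 (mod 4), so (27/841) = +(841/27).
Reduce top mod 27: now compute (4/27).
Pull out 2^2: since 27 ≡ 3 (mod 8), (2/27) = -1, so (2/27)^2 = +1.
Reached (1/27) = 1. Collecting the sign flips along the way, the symbol is +1.

1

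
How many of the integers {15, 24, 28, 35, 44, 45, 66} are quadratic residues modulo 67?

3

(15/67) = +1 → QR.
(24/67) = +1 → QR.
(28/67) = -1 → non-residue.
(35/67) = +1 → QR.
(44/67) = -1 → non-residue.
(45/67) = -1 → non-residue.
(66/67) = -1 → non-residue.
Total quadratic residues among the 7: 3.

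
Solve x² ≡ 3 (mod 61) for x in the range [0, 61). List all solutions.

8, 53

61 ≡ 1 (mod 4), so we find a root by search.
Trying successive values, 8² = 64 ≡ 3 (mod 61). The other root is 61 − 8 = 53.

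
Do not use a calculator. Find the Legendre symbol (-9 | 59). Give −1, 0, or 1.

Euler's criterion: (-9/59) ≡ 50^29 (mod 59).
50^2 ≡ 22 (mod 59)
50^4 ≡ 12 (mod 59)
50^8 ≡ 26 (mod 59)
50^16 ≡ 27 (mod 59)
50^29 = 50^(16+8+4+1) ≡ 58 (mod 59).
Result is 58 ≡ −1, so (-9/59) = −1.

-1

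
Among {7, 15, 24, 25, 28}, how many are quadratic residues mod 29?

(7/29) = +1 → QR.
(15/29) = -1 → non-residue.
(24/29) = +1 → QR.
(25/29) = +1 → QR.
(28/29) = +1 → QR.
Total quadratic residues among the 5: 4.

4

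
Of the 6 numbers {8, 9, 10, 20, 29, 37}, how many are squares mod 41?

(8/41) = +1 → QR.
(9/41) = +1 → QR.
(10/41) = +1 → QR.
(20/41) = +1 → QR.
(29/41) = -1 → non-residue.
(37/41) = +1 → QR.
Total quadratic residues among the 6: 5.

5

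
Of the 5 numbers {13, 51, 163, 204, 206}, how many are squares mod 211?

(13/211) = +1 → QR.
(51/211) = +1 → QR.
(163/211) = +1 → QR.
(204/211) = +1 → QR.
(206/211) = -1 → non-residue.
Total quadratic residues among the 5: 4.

4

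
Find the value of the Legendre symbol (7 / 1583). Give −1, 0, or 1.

Reciprocity: 7 ≡ 3 and 1583 ≡ 3 (mod 4), so (7/1583) = −(1583/7).
Reduce top mod 7: now compute (1/7).
Reached (1/7) = 1. Collecting the sign flips along the way, the symbol is -1.

-1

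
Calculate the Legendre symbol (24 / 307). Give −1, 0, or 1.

1

Euler's criterion: (24/307) ≡ 24^153 (mod 307).
24^2 ≡ 269 (mod 307)
24^4 ≡ 216 (mod 307)
24^8 ≡ 299 (mod 307)
24^16 ≡ 64 (mod 307)
24^32 ≡ 105 (mod 307)
24^64 ≡ 280 (mod 307)
24^128 ≡ 115 (mod 307)
24^153 = 24^(128+16+8+1) ≡ 1 (mod 307).
Result is 1, so (24/307) = 1.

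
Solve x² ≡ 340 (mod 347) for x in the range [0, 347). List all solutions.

Since 347 ≡ 3 (mod 4), a square root of 340 is 340^((347+1)/4) = 340^87 mod 347.
Repeated squaring: 340^2≡49, 340^4≡319, 340^8≡90, 340^16≡119, 340^32≡281, 340^64≡192 (mod 347).
340^87 = 340^(64+16+4+2+1) ≡ 149 (mod 347).
Check: 149² = 22201 ≡ 340 (mod 347). The two roots are 149 and 198.

149, 198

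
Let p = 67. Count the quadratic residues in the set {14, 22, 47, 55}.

(14/67) = +1 → QR.
(22/67) = +1 → QR.
(47/67) = +1 → QR.
(55/67) = +1 → QR.
Total quadratic residues among the 4: 4.

4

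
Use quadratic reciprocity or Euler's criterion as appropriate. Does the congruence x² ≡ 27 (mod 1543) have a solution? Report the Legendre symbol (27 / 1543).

Reciprocity: 27 ≡ 3 and 1543 ≡ 3 (mod 4), so (27/1543) = −(1543/27).
Reduce top mod 27: now compute (4/27).
Pull out 2^2: since 27 ≡ 3 (mod 8), (2/27) = -1, so (2/27)^2 = +1.
Reached (1/27) = 1. Collecting the sign flips along the way, the symbol is -1.

-1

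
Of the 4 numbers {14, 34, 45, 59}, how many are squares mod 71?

1

(14/71) = -1 → non-residue.
(34/71) = -1 → non-residue.
(45/71) = +1 → QR.
(59/71) = -1 → non-residue.
Total quadratic residues among the 4: 1.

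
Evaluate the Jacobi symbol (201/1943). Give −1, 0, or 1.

Reciprocity: 201 ≡ 1 and 1943 ≡ 3 (mod 4), so (201/1943) = +(1943/201).
Reduce top mod 201: now compute (134/201).
Pull out 2: since 201 ≡ 1 (mod 8), (2/201) = +1.
Reciprocity: 67 ≡ 3 and 201 ≡ 1 (mod 4), so (67/201) = +(201/67).
Reduce top mod 67: now compute (0/67).
Top reduces to 0: gcd > 1, so the symbol is 0.

0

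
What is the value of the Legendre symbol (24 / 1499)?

-1

Pull out 2^3: since 1499 ≡ 3 (mod 8), (2/1499) = -1, so (2/1499)^3 = -1.
Reciprocity: 3 ≡ 3 and 1499 ≡ 3 (mod 4), so (3/1499) = −(1499/3).
Reduce top mod 3: now compute (2/3).
Pull out 2: since 3 ≡ 3 (mod 8), (2/3) = -1.
Reached (1/3) = 1. Collecting the sign flips along the way, the symbol is -1.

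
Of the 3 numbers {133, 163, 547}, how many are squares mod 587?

1

(133/587) = -1 → non-residue.
(163/587) = +1 → QR.
(547/587) = -1 → non-residue.
Total quadratic residues among the 3: 1.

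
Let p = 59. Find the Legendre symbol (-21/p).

First reduce: -21 ≡ 38 (mod 59).
Pull out 2: since 59 ≡ 3 (mod 8), (2/59) = -1.
Reciprocity: 19 ≡ 3 and 59 ≡ 3 (mod 4), so (19/59) = −(59/19).
Reduce top mod 19: now compute (2/19).
Pull out 2: since 19 ≡ 3 (mod 8), (2/19) = -1.
Reached (1/19) = 1. Collecting the sign flips along the way, the symbol is -1.

-1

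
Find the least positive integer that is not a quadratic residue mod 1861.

(2/1861) = −1, so 2 is the smallest positive non-residue mod 1861.

2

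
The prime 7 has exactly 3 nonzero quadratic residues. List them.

1,2,4

Square k = 1,…,3 (k and 7−k give the same square):
1²=1, 2²=4, 3²≡2 (mod 7).
So the quadratic residues mod 7 are {1, 2, 4}.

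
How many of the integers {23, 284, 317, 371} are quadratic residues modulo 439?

2

(23/439) = -1 → non-residue.
(284/439) = +1 → QR.
(317/439) = -1 → non-residue.
(371/439) = +1 → QR.
Total quadratic residues among the 4: 2.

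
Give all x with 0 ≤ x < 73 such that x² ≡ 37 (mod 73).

73 ≡ 1 (mod 4), so we find a root by search.
Trying successive values, 16² = 256 ≡ 37 (mod 73). The other root is 73 − 16 = 57.

16, 57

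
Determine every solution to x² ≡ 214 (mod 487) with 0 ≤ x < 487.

Since 487 ≡ 3 (mod 4), a square root of 214 is 214^((487+1)/4) = 214^122 mod 487.
Repeated squaring: 214^2≡18, 214^4≡324, 214^8≡271, 214^16≡391, 214^32≡450, 214^64≡395 (mod 487).
214^122 = 214^(64+32+16+8+2) ≡ 431 (mod 487).
Check: 431² = 185761 ≡ 214 (mod 487). The two roots are 56 and 431.

56, 431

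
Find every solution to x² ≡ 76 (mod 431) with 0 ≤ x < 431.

Since 431 ≡ 3 (mod 4), a square root of 76 is 76^((431+1)/4) = 76^108 mod 431.
Repeated squaring: 76^2≡173, 76^4≡190, 76^8≡327, 76^16≡41, 76^32≡388, 76^64≡125 (mod 431).
76^108 = 76^(64+32+8+4) ≡ 394 (mod 431).
Check: 394² = 155236 ≡ 76 (mod 431). The two roots are 37 and 394.

37, 394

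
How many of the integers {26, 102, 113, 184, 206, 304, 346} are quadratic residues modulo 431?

3

(26/431) = -1 → non-residue.
(102/431) = -1 → non-residue.
(113/431) = -1 → non-residue.
(184/431) = +1 → QR.
(206/431) = -1 → non-residue.
(304/431) = +1 → QR.
(346/431) = +1 → QR.
Total quadratic residues among the 7: 3.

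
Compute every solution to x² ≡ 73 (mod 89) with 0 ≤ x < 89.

42, 47

89 ≡ 1 (mod 4), so we find a root by search.
Trying successive values, 42² = 1764 ≡ 73 (mod 89). The other root is 89 − 42 = 47.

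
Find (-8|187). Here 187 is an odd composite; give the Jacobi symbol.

1

First reduce: -8 ≡ 179 (mod 187).
Reciprocity: 179 ≡ 3 and 187 ≡ 3 (mod 4), so (179/187) = −(187/179).
Reduce top mod 179: now compute (8/179).
Pull out 2^3: since 179 ≡ 3 (mod 8), (2/179) = -1, so (2/179)^3 = -1.
Reached (1/179) = 1. Collecting the sign flips along the way, the symbol is +1.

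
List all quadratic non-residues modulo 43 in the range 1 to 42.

2, 3, 5, 7, 8, 12, 18, 19, 20, 22, 26, 27, 28, 29, 30, 32, 33, 34, 37, 39, 42

Square k = 1,…,21 (k and 43−k give the same square):
1²=1, 2²=4, 3²=9, 4²=16, 5²=25, 6²=36, 7²≡6, 8²≡21, 9²≡38, 10²≡14, 11²≡35, 12²≡15, 13²≡40, 14²≡24, 15²≡10, 16²≡41, 17²≡31, 18²≡23, 19²≡17, 20²≡13, 21²≡11 (mod 43).
The residues are {1, 4, 6, 9, 10, 11, 13, 14, 15, 16, 17, 21, 23, 24, 25, 31, 35, 36, 38, 40, 41}; the non-residues are the remaining 21 nonzero classes.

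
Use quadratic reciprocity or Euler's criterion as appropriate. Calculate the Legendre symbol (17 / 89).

Reciprocity: 17 ≡ 1 and 89 ≡ 1 (mod 4), so (17/89) = +(89/17).
Reduce top mod 17: now compute (4/17).
Pull out 2^2: since 17 ≡ 1 (mod 8), (2/17) = +1, so (2/17)^2 = +1.
Reached (1/17) = 1. Collecting the sign flips along the way, the symbol is +1.

1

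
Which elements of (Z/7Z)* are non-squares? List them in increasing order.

Square k = 1,…,3 (k and 7−k give the same square):
1²=1, 2²=4, 3²≡2 (mod 7).
The residues are {1, 2, 4}; the non-residues are the remaining 3 nonzero classes.

3 5 6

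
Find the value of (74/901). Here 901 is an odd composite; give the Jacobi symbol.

Pull out 2: since 901 ≡ 5 (mod 8), (2/901) = -1.
Reciprocity: 37 ≡ 1 and 901 ≡ 1 (mod 4), so (37/901) = +(901/37).
Reduce top mod 37: now compute (13/37).
Reciprocity: 13 ≡ 1 and 37 ≡ 1 (mod 4), so (13/37) = +(37/13).
Reduce top mod 13: now compute (11/13).
Reciprocity: 11 ≡ 3 and 13 ≡ 1 (mod 4), so (11/13) = +(13/11).
Reduce top mod 11: now compute (2/11).
Pull out 2: since 11 ≡ 3 (mod 8), (2/11) = -1.
Reached (1/11) = 1. Collecting the sign flips along the way, the symbol is +1.

1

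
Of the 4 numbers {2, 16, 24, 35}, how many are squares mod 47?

3

(2/47) = +1 → QR.
(16/47) = +1 → QR.
(24/47) = +1 → QR.
(35/47) = -1 → non-residue.
Total quadratic residues among the 4: 3.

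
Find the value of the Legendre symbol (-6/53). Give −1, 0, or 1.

First reduce: -6 ≡ 47 (mod 53).
Reciprocity: 47 ≡ 3 and 53 ≡ 1 (mod 4), so (47/53) = +(53/47).
Reduce top mod 47: now compute (6/47).
Pull out 2: since 47 ≡ 7 (mod 8), (2/47) = +1.
Reciprocity: 3 ≡ 3 and 47 ≡ 3 (mod 4), so (3/47) = −(47/3).
Reduce top mod 3: now compute (2/3).
Pull out 2: since 3 ≡ 3 (mod 8), (2/3) = -1.
Reached (1/3) = 1. Collecting the sign flips along the way, the symbol is +1.

1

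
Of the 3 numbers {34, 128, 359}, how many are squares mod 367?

1

(34/367) = -1 → non-residue.
(128/367) = +1 → QR.
(359/367) = -1 → non-residue.
Total quadratic residues among the 3: 1.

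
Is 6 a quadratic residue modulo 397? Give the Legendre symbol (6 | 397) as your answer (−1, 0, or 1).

Euler's criterion: (6/397) ≡ 6^198 (mod 397).
6^2 ≡ 36 (mod 397)
6^4 ≡ 105 (mod 397)
6^8 ≡ 306 (mod 397)
6^16 ≡ 341 (mod 397)
6^32 ≡ 357 (mod 397)
6^64 ≡ 12 (mod 397)
6^128 ≡ 144 (mod 397)
6^198 = 6^(128+64+4+2) ≡ 396 (mod 397).
Result is 396 ≡ −1, so (6/397) = −1.

-1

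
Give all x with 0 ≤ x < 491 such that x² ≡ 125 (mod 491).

244, 247

Since 491 ≡ 3 (mod 4), a square root of 125 is 125^((491+1)/4) = 125^123 mod 491.
Repeated squaring: 125^2≡404, 125^4≡204, 125^8≡372, 125^16≡413, 125^32≡192, 125^64≡39 (mod 491).
125^123 = 125^(64+32+16+8+2+1) ≡ 244 (mod 491).
Check: 244² = 59536 ≡ 125 (mod 491). The two roots are 244 and 247.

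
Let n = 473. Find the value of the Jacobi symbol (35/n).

Reciprocity: 35 ≡ 3 and 473 ≡ 1 (mod 4), so (35/473) = +(473/35).
Reduce top mod 35: now compute (18/35).
Pull out 2: since 35 ≡ 3 (mod 8), (2/35) = -1.
Reciprocity: 9 ≡ 1 and 35 ≡ 3 (mod 4), so (9/35) = +(35/9).
Reduce top mod 9: now compute (8/9).
Pull out 2^3: since 9 ≡ 1 (mod 8), (2/9) = +1, so (2/9)^3 = +1.
Reached (1/9) = 1. Collecting the sign flips along the way, the symbol is -1.

-1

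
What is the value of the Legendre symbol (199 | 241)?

-1

Euler's criterion: (199/241) ≡ 199^120 (mod 241).
199^2 ≡ 77 (mod 241)
199^4 ≡ 145 (mod 241)
199^8 ≡ 58 (mod 241)
199^16 ≡ 231 (mod 241)
199^32 ≡ 100 (mod 241)
199^64 ≡ 119 (mod 241)
199^120 = 199^(64+32+16+8) ≡ 240 (mod 241).
Result is 240 ≡ −1, so (199/241) = −1.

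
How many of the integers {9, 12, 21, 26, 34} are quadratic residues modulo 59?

4

(9/59) = +1 → QR.
(12/59) = +1 → QR.
(21/59) = +1 → QR.
(26/59) = +1 → QR.
(34/59) = -1 → non-residue.
Total quadratic residues among the 5: 4.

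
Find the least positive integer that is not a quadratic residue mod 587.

2

(2/587) = −1, so 2 is the smallest positive non-residue mod 587.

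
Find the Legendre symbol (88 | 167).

1

Euler's criterion: (88/167) ≡ 88^83 (mod 167).
88^2 ≡ 62 (mod 167)
88^4 ≡ 3 (mod 167)
88^8 ≡ 9 (mod 167)
88^16 ≡ 81 (mod 167)
88^32 ≡ 48 (mod 167)
88^64 ≡ 133 (mod 167)
88^83 = 88^(64+16+2+1) ≡ 1 (mod 167).
Result is 1, so (88/167) = 1.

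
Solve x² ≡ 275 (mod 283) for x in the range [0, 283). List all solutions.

Since 283 ≡ 3 (mod 4), a square root of 275 is 275^((283+1)/4) = 275^71 mod 283.
Repeated squaring: 275^2≡64, 275^4≡134, 275^8≡127, 275^16≡281, 275^32≡4, 275^64≡16 (mod 283).
275^71 = 275^(64+4+2+1) ≡ 29 (mod 283).
Check: 29² = 841 ≡ 275 (mod 283). The two roots are 29 and 254.

29, 254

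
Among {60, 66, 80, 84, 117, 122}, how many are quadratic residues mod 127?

(60/127) = +1 → QR.
(66/127) = -1 → non-residue.
(80/127) = -1 → non-residue.
(84/127) = +1 → QR.
(117/127) = +1 → QR.
(122/127) = +1 → QR.
Total quadratic residues among the 6: 4.

4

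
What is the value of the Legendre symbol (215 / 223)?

-1

Euler's criterion: (215/223) ≡ 215^111 (mod 223).
215^2 ≡ 64 (mod 223)
215^4 ≡ 82 (mod 223)
215^8 ≡ 34 (mod 223)
215^16 ≡ 41 (mod 223)
215^32 ≡ 120 (mod 223)
215^64 ≡ 128 (mod 223)
215^111 = 215^(64+32+8+4+2+1) ≡ 222 (mod 223).
Result is 222 ≡ −1, so (215/223) = −1.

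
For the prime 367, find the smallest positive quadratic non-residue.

3

(2/367) = +1, so 2 is a residue.
(3/367) = −1, so 3 is the smallest positive non-residue mod 367.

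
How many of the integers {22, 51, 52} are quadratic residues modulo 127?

(22/127) = +1 → QR.
(51/127) = -1 → non-residue.
(52/127) = +1 → QR.
Total quadratic residues among the 3: 2.

2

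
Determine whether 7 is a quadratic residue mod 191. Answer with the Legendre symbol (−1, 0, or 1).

-1

Reciprocity: 7 ≡ 3 and 191 ≡ 3 (mod 4), so (7/191) = −(191/7).
Reduce top mod 7: now compute (2/7).
Pull out 2: since 7 ≡ 7 (mod 8), (2/7) = +1.
Reached (1/7) = 1. Collecting the sign flips along the way, the symbol is -1.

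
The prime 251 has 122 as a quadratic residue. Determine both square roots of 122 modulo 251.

Since 251 ≡ 3 (mod 4), a square root of 122 is 122^((251+1)/4) = 122^63 mod 251.
Repeated squaring: 122^2≡75, 122^4≡103, 122^8≡67, 122^16≡222, 122^32≡88 (mod 251).
122^63 = 122^(32+16+8+4+2+1) ≡ 154 (mod 251).
Check: 154² = 23716 ≡ 122 (mod 251). The two roots are 97 and 154.

97, 154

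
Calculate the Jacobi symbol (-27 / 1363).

First reduce: -27 ≡ 1336 (mod 1363).
Pull out 2^3: since 1363 ≡ 3 (mod 8), (2/1363) = -1, so (2/1363)^3 = -1.
Reciprocity: 167 ≡ 3 and 1363 ≡ 3 (mod 4), so (167/1363) = −(1363/167).
Reduce top mod 167: now compute (27/167).
Reciprocity: 27 ≡ 3 and 167 ≡ 3 (mod 4), so (27/167) = −(167/27).
Reduce top mod 27: now compute (5/27).
Reciprocity: 5 ≡ 1 and 27 ≡ 3 (mod 4), so (5/27) = +(27/5).
Reduce top mod 5: now compute (2/5).
Pull out 2: since 5 ≡ 5 (mod 8), (2/5) = -1.
Reached (1/5) = 1. Collecting the sign flips along the way, the symbol is +1.

1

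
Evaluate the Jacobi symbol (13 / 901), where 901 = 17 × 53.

1

Reciprocity: 13 ≡ 1 and 901 ≡ 1 (mod 4), so (13/901) = +(901/13).
Reduce top mod 13: now compute (4/13).
Pull out 2^2: since 13 ≡ 5 (mod 8), (2/13) = -1, so (2/13)^2 = +1.
Reached (1/13) = 1. Collecting the sign flips along the way, the symbol is +1.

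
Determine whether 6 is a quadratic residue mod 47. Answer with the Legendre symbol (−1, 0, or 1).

1

Euler's criterion: (6/47) ≡ 6^23 (mod 47).
6^2 ≡ 36 (mod 47)
6^4 ≡ 27 (mod 47)
6^8 ≡ 24 (mod 47)
6^16 ≡ 12 (mod 47)
6^23 = 6^(16+4+2+1) ≡ 1 (mod 47).
Result is 1, so (6/47) = 1.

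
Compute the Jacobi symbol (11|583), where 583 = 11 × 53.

Reciprocity: 11 ≡ 3 and 583 ≡ 3 (mod 4), so (11/583) = −(583/11).
Reduce top mod 11: now compute (0/11).
Top reduces to 0: gcd > 1, so the symbol is 0.

0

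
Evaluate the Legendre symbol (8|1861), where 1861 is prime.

Pull out 2^3: since 1861 ≡ 5 (mod 8), (2/1861) = -1, so (2/1861)^3 = -1.
Reached (1/1861) = 1. Collecting the sign flips along the way, the symbol is -1.

-1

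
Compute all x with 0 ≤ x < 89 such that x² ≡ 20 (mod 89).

38, 51

89 ≡ 1 (mod 4), so we find a root by search.
Trying successive values, 38² = 1444 ≡ 20 (mod 89). The other root is 89 − 38 = 51.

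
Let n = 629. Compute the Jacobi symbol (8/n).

Pull out 2^3: since 629 ≡ 5 (mod 8), (2/629) = -1, so (2/629)^3 = -1.
Reached (1/629) = 1. Collecting the sign flips along the way, the symbol is -1.

-1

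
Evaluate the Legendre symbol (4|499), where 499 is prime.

1

Pull out 2^2: since 499 ≡ 3 (mod 8), (2/499) = -1, so (2/499)^2 = +1.
Reached (1/499) = 1. Collecting the sign flips along the way, the symbol is +1.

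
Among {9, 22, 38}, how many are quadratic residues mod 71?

(9/71) = +1 → QR.
(22/71) = -1 → non-residue.
(38/71) = +1 → QR.
Total quadratic residues among the 3: 2.

2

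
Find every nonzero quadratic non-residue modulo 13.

2,5,6,7,8,11

Square k = 1,…,6 (k and 13−k give the same square):
1²=1, 2²=4, 3²=9, 4²≡3, 5²≡12, 6²≡10 (mod 13).
The residues are {1, 3, 4, 9, 10, 12}; the non-residues are the remaining 6 nonzero classes.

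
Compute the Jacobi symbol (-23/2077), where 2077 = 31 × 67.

-1

First reduce: -23 ≡ 2054 (mod 2077).
Pull out 2: since 2077 ≡ 5 (mod 8), (2/2077) = -1.
Reciprocity: 1027 ≡ 3 and 2077 ≡ 1 (mod 4), so (1027/2077) = +(2077/1027).
Reduce top mod 1027: now compute (23/1027).
Reciprocity: 23 ≡ 3 and 1027 ≡ 3 (mod 4), so (23/1027) = −(1027/23).
Reduce top mod 23: now compute (15/23).
Reciprocity: 15 ≡ 3 and 23 ≡ 3 (mod 4), so (15/23) = −(23/15).
Reduce top mod 15: now compute (8/15).
Pull out 2^3: since 15 ≡ 7 (mod 8), (2/15) = +1, so (2/15)^3 = +1.
Reached (1/15) = 1. Collecting the sign flips along the way, the symbol is -1.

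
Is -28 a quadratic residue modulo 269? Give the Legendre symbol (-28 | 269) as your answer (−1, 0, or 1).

First reduce: -28 ≡ 241 (mod 269).
Reciprocity: 241 ≡ 1 and 269 ≡ 1 (mod 4), so (241/269) = +(269/241).
Reduce top mod 241: now compute (28/241).
Pull out 2^2: since 241 ≡ 1 (mod 8), (2/241) = +1, so (2/241)^2 = +1.
Reciprocity: 7 ≡ 3 and 241 ≡ 1 (mod 4), so (7/241) = +(241/7).
Reduce top mod 7: now compute (3/7).
Reciprocity: 3 ≡ 3 and 7 ≡ 3 (mod 4), so (3/7) = −(7/3).
Reduce top mod 3: now compute (1/3).
Reached (1/3) = 1. Collecting the sign flips along the way, the symbol is -1.

-1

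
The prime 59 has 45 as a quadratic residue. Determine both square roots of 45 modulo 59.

Since 59 ≡ 3 (mod 4), a square root of 45 is 45^((59+1)/4) = 45^15 mod 59.
Repeated squaring: 45^2≡19, 45^4≡7, 45^8≡49 (mod 59).
45^15 = 45^(8+4+2+1) ≡ 35 (mod 59).
Check: 35² = 1225 ≡ 45 (mod 59). The two roots are 24 and 35.

24, 35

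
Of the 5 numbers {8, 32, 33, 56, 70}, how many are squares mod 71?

2

(8/71) = +1 → QR.
(32/71) = +1 → QR.
(33/71) = -1 → non-residue.
(56/71) = -1 → non-residue.
(70/71) = -1 → non-residue.
Total quadratic residues among the 5: 2.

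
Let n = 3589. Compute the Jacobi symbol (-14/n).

1

First reduce: -14 ≡ 3575 (mod 3589).
Reciprocity: 3575 ≡ 3 and 3589 ≡ 1 (mod 4), so (3575/3589) = +(3589/3575).
Reduce top mod 3575: now compute (14/3575).
Pull out 2: since 3575 ≡ 7 (mod 8), (2/3575) = +1.
Reciprocity: 7 ≡ 3 and 3575 ≡ 3 (mod 4), so (7/3575) = −(3575/7).
Reduce top mod 7: now compute (5/7).
Reciprocity: 5 ≡ 1 and 7 ≡ 3 (mod 4), so (5/7) = +(7/5).
Reduce top mod 5: now compute (2/5).
Pull out 2: since 5 ≡ 5 (mod 8), (2/5) = -1.
Reached (1/5) = 1. Collecting the sign flips along the way, the symbol is +1.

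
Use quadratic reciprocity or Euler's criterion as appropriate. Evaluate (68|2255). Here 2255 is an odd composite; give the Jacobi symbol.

Pull out 2^2: since 2255 ≡ 7 (mod 8), (2/2255) = +1, so (2/2255)^2 = +1.
Reciprocity: 17 ≡ 1 and 2255 ≡ 3 (mod 4), so (17/2255) = +(2255/17).
Reduce top mod 17: now compute (11/17).
Reciprocity: 11 ≡ 3 and 17 ≡ 1 (mod 4), so (11/17) = +(17/11).
Reduce top mod 11: now compute (6/11).
Pull out 2: since 11 ≡ 3 (mod 8), (2/11) = -1.
Reciprocity: 3 ≡ 3 and 11 ≡ 3 (mod 4), so (3/11) = −(11/3).
Reduce top mod 3: now compute (2/3).
Pull out 2: since 3 ≡ 3 (mod 8), (2/3) = -1.
Reached (1/3) = 1. Collecting the sign flips along the way, the symbol is -1.

-1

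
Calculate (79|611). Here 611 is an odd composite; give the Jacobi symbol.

1

Reciprocity: 79 ≡ 3 and 611 ≡ 3 (mod 4), so (79/611) = −(611/79).
Reduce top mod 79: now compute (58/79).
Pull out 2: since 79 ≡ 7 (mod 8), (2/79) = +1.
Reciprocity: 29 ≡ 1 and 79 ≡ 3 (mod 4), so (29/79) = +(79/29).
Reduce top mod 29: now compute (21/29).
Reciprocity: 21 ≡ 1 and 29 ≡ 1 (mod 4), so (21/29) = +(29/21).
Reduce top mod 21: now compute (8/21).
Pull out 2^3: since 21 ≡ 5 (mod 8), (2/21) = -1, so (2/21)^3 = -1.
Reached (1/21) = 1. Collecting the sign flips along the way, the symbol is +1.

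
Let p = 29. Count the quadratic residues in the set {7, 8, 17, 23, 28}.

(7/29) = +1 → QR.
(8/29) = -1 → non-residue.
(17/29) = -1 → non-residue.
(23/29) = +1 → QR.
(28/29) = +1 → QR.
Total quadratic residues among the 5: 3.

3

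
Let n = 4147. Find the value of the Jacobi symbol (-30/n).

1

First reduce: -30 ≡ 4117 (mod 4147).
Reciprocity: 4117 ≡ 1 and 4147 ≡ 3 (mod 4), so (4117/4147) = +(4147/4117).
Reduce top mod 4117: now compute (30/4117).
Pull out 2: since 4117 ≡ 5 (mod 8), (2/4117) = -1.
Reciprocity: 15 ≡ 3 and 4117 ≡ 1 (mod 4), so (15/4117) = +(4117/15).
Reduce top mod 15: now compute (7/15).
Reciprocity: 7 ≡ 3 and 15 ≡ 3 (mod 4), so (7/15) = −(15/7).
Reduce top mod 7: now compute (1/7).
Reached (1/7) = 1. Collecting the sign flips along the way, the symbol is +1.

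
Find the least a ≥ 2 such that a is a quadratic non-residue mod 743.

(2/743) = +1, so 2 is a residue.
(3/743) = +1, so 3 is a residue.
(4/743) = +1, so 4 is a residue.
(5/743) = −1, so 5 is the smallest positive non-residue mod 743.

5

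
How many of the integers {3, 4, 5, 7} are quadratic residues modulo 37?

(3/37) = +1 → QR.
(4/37) = +1 → QR.
(5/37) = -1 → non-residue.
(7/37) = +1 → QR.
Total quadratic residues among the 4: 3.

3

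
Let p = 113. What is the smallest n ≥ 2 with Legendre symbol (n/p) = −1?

(2/113) = +1, so 2 is a residue.
(3/113) = −1, so 3 is the smallest positive non-residue mod 113.

3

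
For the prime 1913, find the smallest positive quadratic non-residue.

(2/1913) = +1, so 2 is a residue.
(3/1913) = −1, so 3 is the smallest positive non-residue mod 1913.

3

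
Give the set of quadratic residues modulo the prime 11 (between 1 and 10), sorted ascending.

Square k = 1,…,5 (k and 11−k give the same square):
1²=1, 2²=4, 3²=9, 4²≡5, 5²≡3 (mod 11).
So the quadratic residues mod 11 are {1, 3, 4, 5, 9}.

1 3 4 5 9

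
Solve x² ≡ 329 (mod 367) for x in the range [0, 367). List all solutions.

124, 243

Since 367 ≡ 3 (mod 4), a square root of 329 is 329^((367+1)/4) = 329^92 mod 367.
Repeated squaring: 329^2≡343, 329^4≡209, 329^8≡8, 329^16≡64, 329^32≡59, 329^64≡178 (mod 367).
329^92 = 329^(64+16+8+4) ≡ 124 (mod 367).
Check: 124² = 15376 ≡ 329 (mod 367). The two roots are 124 and 243.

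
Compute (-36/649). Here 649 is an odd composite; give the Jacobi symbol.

1

First reduce: -36 ≡ 613 (mod 649).
Reciprocity: 613 ≡ 1 and 649 ≡ 1 (mod 4), so (613/649) = +(649/613).
Reduce top mod 613: now compute (36/613).
Pull out 2^2: since 613 ≡ 5 (mod 8), (2/613) = -1, so (2/613)^2 = +1.
Reciprocity: 9 ≡ 1 and 613 ≡ 1 (mod 4), so (9/613) = +(613/9).
Reduce top mod 9: now compute (1/9).
Reached (1/9) = 1. Collecting the sign flips along the way, the symbol is +1.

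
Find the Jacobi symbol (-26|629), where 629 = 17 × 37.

First reduce: -26 ≡ 603 (mod 629).
Reciprocity: 603 ≡ 3 and 629 ≡ 1 (mod 4), so (603/629) = +(629/603).
Reduce top mod 603: now compute (26/603).
Pull out 2: since 603 ≡ 3 (mod 8), (2/603) = -1.
Reciprocity: 13 ≡ 1 and 603 ≡ 3 (mod 4), so (13/603) = +(603/13).
Reduce top mod 13: now compute (5/13).
Reciprocity: 5 ≡ 1 and 13 ≡ 1 (mod 4), so (5/13) = +(13/5).
Reduce top mod 5: now compute (3/5).
Reciprocity: 3 ≡ 3 and 5 ≡ 1 (mod 4), so (3/5) = +(5/3).
Reduce top mod 3: now compute (2/3).
Pull out 2: since 3 ≡ 3 (mod 8), (2/3) = -1.
Reached (1/3) = 1. Collecting the sign flips along the way, the symbol is +1.

1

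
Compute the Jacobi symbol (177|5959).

0

Reciprocity: 177 ≡ 1 and 5959 ≡ 3 (mod 4), so (177/5959) = +(5959/177).
Reduce top mod 177: now compute (118/177).
Pull out 2: since 177 ≡ 1 (mod 8), (2/177) = +1.
Reciprocity: 59 ≡ 3 and 177 ≡ 1 (mod 4), so (59/177) = +(177/59).
Reduce top mod 59: now compute (0/59).
Top reduces to 0: gcd > 1, so the symbol is 0.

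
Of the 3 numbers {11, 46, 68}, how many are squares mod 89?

2

(11/89) = +1 → QR.
(46/89) = -1 → non-residue.
(68/89) = +1 → QR.
Total quadratic residues among the 3: 2.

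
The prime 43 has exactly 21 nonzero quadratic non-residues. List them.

2, 3, 5, 7, 8, 12, 18, 19, 20, 22, 26, 27, 28, 29, 30, 32, 33, 34, 37, 39, 42

Square k = 1,…,21 (k and 43−k give the same square):
1²=1, 2²=4, 3²=9, 4²=16, 5²=25, 6²=36, 7²≡6, 8²≡21, 9²≡38, 10²≡14, 11²≡35, 12²≡15, 13²≡40, 14²≡24, 15²≡10, 16²≡41, 17²≡31, 18²≡23, 19²≡17, 20²≡13, 21²≡11 (mod 43).
The residues are {1, 4, 6, 9, 10, 11, 13, 14, 15, 16, 17, 21, 23, 24, 25, 31, 35, 36, 38, 40, 41}; the non-residues are the remaining 21 nonzero classes.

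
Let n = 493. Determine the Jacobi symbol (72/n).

-1

Pull out 2^3: since 493 ≡ 5 (mod 8), (2/493) = -1, so (2/493)^3 = -1.
Reciprocity: 9 ≡ 1 and 493 ≡ 1 (mod 4), so (9/493) = +(493/9).
Reduce top mod 9: now compute (7/9).
Reciprocity: 7 ≡ 3 and 9 ≡ 1 (mod 4), so (7/9) = +(9/7).
Reduce top mod 7: now compute (2/7).
Pull out 2: since 7 ≡ 7 (mod 8), (2/7) = +1.
Reached (1/7) = 1. Collecting the sign flips along the way, the symbol is -1.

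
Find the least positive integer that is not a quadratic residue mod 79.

(2/79) = +1, so 2 is a residue.
(3/79) = −1, so 3 is the smallest positive non-residue mod 79.

3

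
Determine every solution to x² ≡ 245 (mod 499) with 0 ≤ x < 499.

Since 499 ≡ 3 (mod 4), a square root of 245 is 245^((499+1)/4) = 245^125 mod 499.
Repeated squaring: 245^2≡145, 245^4≡67, 245^8≡497, 245^16≡4, 245^32≡16, 245^64≡256 (mod 499).
245^125 = 245^(64+32+16+8+4+1) ≡ 350 (mod 499).
Check: 350² = 122500 ≡ 245 (mod 499). The two roots are 149 and 350.

149, 350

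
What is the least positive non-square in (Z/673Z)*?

(2/673) = +1, so 2 is a residue.
(3/673) = +1, so 3 is a residue.
(4/673) = +1, so 4 is a residue.
(5/673) = −1, so 5 is the smallest positive non-residue mod 673.

5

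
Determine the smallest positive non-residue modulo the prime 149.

2

(2/149) = −1, so 2 is the smallest positive non-residue mod 149.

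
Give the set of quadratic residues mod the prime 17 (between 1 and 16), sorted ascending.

Square k = 1,…,8 (k and 17−k give the same square):
1²=1, 2²=4, 3²=9, 4²=16, 5²≡8, 6²≡2, 7²≡15, 8²≡13 (mod 17).
So the quadratic residues mod 17 are {1, 2, 4, 8, 9, 13, 15, 16}.

1, 2, 4, 8, 9, 13, 15, 16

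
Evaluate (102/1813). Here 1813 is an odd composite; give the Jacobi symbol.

Pull out 2: since 1813 ≡ 5 (mod 8), (2/1813) = -1.
Reciprocity: 51 ≡ 3 and 1813 ≡ 1 (mod 4), so (51/1813) = +(1813/51).
Reduce top mod 51: now compute (28/51).
Pull out 2^2: since 51 ≡ 3 (mod 8), (2/51) = -1, so (2/51)^2 = +1.
Reciprocity: 7 ≡ 3 and 51 ≡ 3 (mod 4), so (7/51) = −(51/7).
Reduce top mod 7: now compute (2/7).
Pull out 2: since 7 ≡ 7 (mod 8), (2/7) = +1.
Reached (1/7) = 1. Collecting the sign flips along the way, the symbol is +1.

1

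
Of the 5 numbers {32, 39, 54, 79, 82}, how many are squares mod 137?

2

(32/137) = +1 → QR.
(39/137) = +1 → QR.
(54/137) = -1 → non-residue.
(79/137) = -1 → non-residue.
(82/137) = -1 → non-residue.
Total quadratic residues among the 5: 2.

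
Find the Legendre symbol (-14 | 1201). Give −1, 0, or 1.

First reduce: -14 ≡ 1187 (mod 1201).
Reciprocity: 1187 ≡ 3 and 1201 ≡ 1 (mod 4), so (1187/1201) = +(1201/1187).
Reduce top mod 1187: now compute (14/1187).
Pull out 2: since 1187 ≡ 3 (mod 8), (2/1187) = -1.
Reciprocity: 7 ≡ 3 and 1187 ≡ 3 (mod 4), so (7/1187) = −(1187/7).
Reduce top mod 7: now compute (4/7).
Pull out 2^2: since 7 ≡ 7 (mod 8), (2/7) = +1, so (2/7)^2 = +1.
Reached (1/7) = 1. Collecting the sign flips along the way, the symbol is +1.

1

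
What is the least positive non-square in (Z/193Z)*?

(2/193) = +1, so 2 is a residue.
(3/193) = +1, so 3 is a residue.
(4/193) = +1, so 4 is a residue.
(5/193) = −1, so 5 is the smallest positive non-residue mod 193.

5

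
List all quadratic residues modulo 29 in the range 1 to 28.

Square k = 1,…,14 (k and 29−k give the same square):
1²=1, 2²=4, 3²=9, 4²=16, 5²=25, 6²≡7, 7²≡20, 8²≡6, 9²≡23, 10²≡13, 11²≡5, 12²≡28, 13²≡24, 14²≡22 (mod 29).
So the quadratic residues mod 29 are {1, 4, 5, 6, 7, 9, 13, 16, 20, 22, 23, 24, 25, 28}.

1 4 5 6 7 9 13 16 20 22 23 24 25 28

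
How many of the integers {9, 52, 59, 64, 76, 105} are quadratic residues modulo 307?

4

(9/307) = +1 → QR.
(52/307) = -1 → non-residue.
(59/307) = -1 → non-residue.
(64/307) = +1 → QR.
(76/307) = +1 → QR.
(105/307) = +1 → QR.
Total quadratic residues among the 6: 4.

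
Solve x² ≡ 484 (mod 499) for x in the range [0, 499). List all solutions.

22, 477

Since 499 ≡ 3 (mod 4), a square root of 484 is 484^((499+1)/4) = 484^125 mod 499.
Repeated squaring: 484^2≡225, 484^4≡226, 484^8≡178, 484^16≡247, 484^32≡131, 484^64≡195 (mod 499).
484^125 = 484^(64+32+16+8+4+1) ≡ 22 (mod 499).
Check: 22² = 484 ≡ 484 (mod 499). The two roots are 22 and 477.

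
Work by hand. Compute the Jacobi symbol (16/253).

1

Pull out 2^4: since 253 ≡ 5 (mod 8), (2/253) = -1, so (2/253)^4 = +1.
Reached (1/253) = 1. Collecting the sign flips along the way, the symbol is +1.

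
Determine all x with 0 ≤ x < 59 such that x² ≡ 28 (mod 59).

Since 59 ≡ 3 (mod 4), a square root of 28 is 28^((59+1)/4) = 28^15 mod 59.
Repeated squaring: 28^2≡17, 28^4≡53, 28^8≡36 (mod 59).
28^15 = 28^(8+4+2+1) ≡ 21 (mod 59).
Check: 21² = 441 ≡ 28 (mod 59). The two roots are 21 and 38.

21, 38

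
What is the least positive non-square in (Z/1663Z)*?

(2/1663) = +1, so 2 is a residue.
(3/1663) = −1, so 3 is the smallest positive non-residue mod 1663.

3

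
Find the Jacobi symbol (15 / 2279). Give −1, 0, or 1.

1

Reciprocity: 15 ≡ 3 and 2279 ≡ 3 (mod 4), so (15/2279) = −(2279/15).
Reduce top mod 15: now compute (14/15).
Pull out 2: since 15 ≡ 7 (mod 8), (2/15) = +1.
Reciprocity: 7 ≡ 3 and 15 ≡ 3 (mod 4), so (7/15) = −(15/7).
Reduce top mod 7: now compute (1/7).
Reached (1/7) = 1. Collecting the sign flips along the way, the symbol is +1.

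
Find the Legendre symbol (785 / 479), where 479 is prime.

Euler's criterion: (785/479) ≡ 306^239 (mod 479).
306^2 ≡ 231 (mod 479)
306^4 ≡ 192 (mod 479)
306^8 ≡ 460 (mod 479)
306^16 ≡ 361 (mod 479)
306^32 ≡ 33 (mod 479)
306^64 ≡ 131 (mod 479)
306^128 ≡ 396 (mod 479)
306^239 = 306^(128+64+32+8+4+2+1) ≡ 478 (mod 479).
Result is 478 ≡ −1, so (785/479) = −1.

-1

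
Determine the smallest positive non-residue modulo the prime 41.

(2/41) = +1, so 2 is a residue.
(3/41) = −1, so 3 is the smallest positive non-residue mod 41.

3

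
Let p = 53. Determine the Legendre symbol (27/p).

-1

Euler's criterion: (27/53) ≡ 27^26 (mod 53).
27^2 ≡ 40 (mod 53)
27^4 ≡ 10 (mod 53)
27^8 ≡ 47 (mod 53)
27^16 ≡ 36 (mod 53)
27^26 = 27^(16+8+2) ≡ 52 (mod 53).
Result is 52 ≡ −1, so (27/53) = −1.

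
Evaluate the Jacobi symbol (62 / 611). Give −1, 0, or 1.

-1

Pull out 2: since 611 ≡ 3 (mod 8), (2/611) = -1.
Reciprocity: 31 ≡ 3 and 611 ≡ 3 (mod 4), so (31/611) = −(611/31).
Reduce top mod 31: now compute (22/31).
Pull out 2: since 31 ≡ 7 (mod 8), (2/31) = +1.
Reciprocity: 11 ≡ 3 and 31 ≡ 3 (mod 4), so (11/31) = −(31/11).
Reduce top mod 11: now compute (9/11).
Reciprocity: 9 ≡ 1 and 11 ≡ 3 (mod 4), so (9/11) = +(11/9).
Reduce top mod 9: now compute (2/9).
Pull out 2: since 9 ≡ 1 (mod 8), (2/9) = +1.
Reached (1/9) = 1. Collecting the sign flips along the way, the symbol is -1.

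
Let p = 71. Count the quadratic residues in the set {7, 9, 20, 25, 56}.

(7/71) = -1 → non-residue.
(9/71) = +1 → QR.
(20/71) = +1 → QR.
(25/71) = +1 → QR.
(56/71) = -1 → non-residue.
Total quadratic residues among the 5: 3.

3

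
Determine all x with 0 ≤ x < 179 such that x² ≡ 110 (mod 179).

Since 179 ≡ 3 (mod 4), a square root of 110 is 110^((179+1)/4) = 110^45 mod 179.
Repeated squaring: 110^2≡107, 110^4≡172, 110^8≡49, 110^16≡74, 110^32≡106 (mod 179).
110^45 = 110^(32+8+4+1) ≡ 17 (mod 179).
Check: 17² = 289 ≡ 110 (mod 179). The two roots are 17 and 162.

17, 162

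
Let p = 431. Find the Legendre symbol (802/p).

First reduce: 802 ≡ 371 (mod 431).
Reciprocity: 371 ≡ 3 and 431 ≡ 3 (mod 4), so (371/431) = −(431/371).
Reduce top mod 371: now compute (60/371).
Pull out 2^2: since 371 ≡ 3 (mod 8), (2/371) = -1, so (2/371)^2 = +1.
Reciprocity: 15 ≡ 3 and 371 ≡ 3 (mod 4), so (15/371) = −(371/15).
Reduce top mod 15: now compute (11/15).
Reciprocity: 11 ≡ 3 and 15 ≡ 3 (mod 4), so (11/15) = −(15/11).
Reduce top mod 11: now compute (4/11).
Pull out 2^2: since 11 ≡ 3 (mod 8), (2/11) = -1, so (2/11)^2 = +1.
Reached (1/11) = 1. Collecting the sign flips along the way, the symbol is -1.

-1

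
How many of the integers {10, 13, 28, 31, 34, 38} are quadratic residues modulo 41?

2

(10/41) = +1 → QR.
(13/41) = -1 → non-residue.
(28/41) = -1 → non-residue.
(31/41) = +1 → QR.
(34/41) = -1 → non-residue.
(38/41) = -1 → non-residue.
Total quadratic residues among the 6: 2.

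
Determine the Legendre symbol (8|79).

Pull out 2^3: since 79 ≡ 7 (mod 8), (2/79) = +1, so (2/79)^3 = +1.
Reached (1/79) = 1. Collecting the sign flips along the way, the symbol is +1.

1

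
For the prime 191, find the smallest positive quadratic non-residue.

(2/191) = +1, so 2 is a residue.
(3/191) = +1, so 3 is a residue.
(4/191) = +1, so 4 is a residue.
(5/191) = +1, so 5 is a residue.
(6/191) = +1, so 6 is a residue.
(7/191) = −1, so 7 is the smallest positive non-residue mod 191.

7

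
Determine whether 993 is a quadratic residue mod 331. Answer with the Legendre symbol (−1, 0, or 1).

0

First reduce: 993 ≡ 0 (mod 331).
Top reduces to 0: gcd > 1, so the symbol is 0.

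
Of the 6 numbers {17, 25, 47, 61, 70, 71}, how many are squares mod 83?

4

(17/83) = +1 → QR.
(25/83) = +1 → QR.
(47/83) = -1 → non-residue.
(61/83) = +1 → QR.
(70/83) = +1 → QR.
(71/83) = -1 → non-residue.
Total quadratic residues among the 6: 4.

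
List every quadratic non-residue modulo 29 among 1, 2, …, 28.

2, 3, 8, 10, 11, 12, 14, 15, 17, 18, 19, 21, 26, 27

Square k = 1,…,14 (k and 29−k give the same square):
1²=1, 2²=4, 3²=9, 4²=16, 5²=25, 6²≡7, 7²≡20, 8²≡6, 9²≡23, 10²≡13, 11²≡5, 12²≡28, 13²≡24, 14²≡22 (mod 29).
The residues are {1, 4, 5, 6, 7, 9, 13, 16, 20, 22, 23, 24, 25, 28}; the non-residues are the remaining 14 nonzero classes.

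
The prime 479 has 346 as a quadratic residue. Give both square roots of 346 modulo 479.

111, 368

Since 479 ≡ 3 (mod 4), a square root of 346 is 346^((479+1)/4) = 346^120 mod 479.
Repeated squaring: 346^2≡445, 346^4≡198, 346^8≡405, 346^16≡207, 346^32≡218, 346^64≡103 (mod 479).
346^120 = 346^(64+32+16+8) ≡ 368 (mod 479).
Check: 368² = 135424 ≡ 346 (mod 479). The two roots are 111 and 368.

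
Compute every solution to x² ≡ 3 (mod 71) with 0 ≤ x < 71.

Since 71 ≡ 3 (mod 4), a square root of 3 is 3^((71+1)/4) = 3^18 mod 71.
Repeated squaring: 3^2≡9, 3^4≡10, 3^8≡29, 3^16≡60 (mod 71).
3^18 = 3^(16+2) ≡ 43 (mod 71).
Check: 43² = 1849 ≡ 3 (mod 71). The two roots are 28 and 43.

28, 43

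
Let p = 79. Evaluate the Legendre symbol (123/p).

1

First reduce: 123 ≡ 44 (mod 79).
Pull out 2^2: since 79 ≡ 7 (mod 8), (2/79) = +1, so (2/79)^2 = +1.
Reciprocity: 11 ≡ 3 and 79 ≡ 3 (mod 4), so (11/79) = −(79/11).
Reduce top mod 11: now compute (2/11).
Pull out 2: since 11 ≡ 3 (mod 8), (2/11) = -1.
Reached (1/11) = 1. Collecting the sign flips along the way, the symbol is +1.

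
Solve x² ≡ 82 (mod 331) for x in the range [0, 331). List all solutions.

134, 197

Since 331 ≡ 3 (mod 4), a square root of 82 is 82^((331+1)/4) = 82^83 mod 331.
Repeated squaring: 82^2≡104, 82^4≡224, 82^8≡195, 82^16≡291, 82^32≡276, 82^64≡46 (mod 331).
82^83 = 82^(64+16+2+1) ≡ 197 (mod 331).
Check: 197² = 38809 ≡ 82 (mod 331). The two roots are 134 and 197.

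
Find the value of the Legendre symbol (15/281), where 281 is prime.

-1

Reciprocity: 15 ≡ 3 and 281 ≡ 1 (mod 4), so (15/281) = +(281/15).
Reduce top mod 15: now compute (11/15).
Reciprocity: 11 ≡ 3 and 15 ≡ 3 (mod 4), so (11/15) = −(15/11).
Reduce top mod 11: now compute (4/11).
Pull out 2^2: since 11 ≡ 3 (mod 8), (2/11) = -1, so (2/11)^2 = +1.
Reached (1/11) = 1. Collecting the sign flips along the way, the symbol is -1.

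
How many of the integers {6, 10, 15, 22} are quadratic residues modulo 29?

2

(6/29) = +1 → QR.
(10/29) = -1 → non-residue.
(15/29) = -1 → non-residue.
(22/29) = +1 → QR.
Total quadratic residues among the 4: 2.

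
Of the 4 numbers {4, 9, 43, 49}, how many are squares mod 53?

(4/53) = +1 → QR.
(9/53) = +1 → QR.
(43/53) = +1 → QR.
(49/53) = +1 → QR.
Total quadratic residues among the 4: 4.

4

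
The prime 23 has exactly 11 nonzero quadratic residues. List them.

1 2 3 4 6 8 9 12 13 16 18

Square k = 1,…,11 (k and 23−k give the same square):
1²=1, 2²=4, 3²=9, 4²=16, 5²≡2, 6²≡13, 7²≡3, 8²≡18, 9²≡12, 10²≡8, 11²≡6 (mod 23).
So the quadratic residues mod 23 are {1, 2, 3, 4, 6, 8, 9, 12, 13, 16, 18}.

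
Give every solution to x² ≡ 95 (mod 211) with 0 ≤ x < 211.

Since 211 ≡ 3 (mod 4), a square root of 95 is 95^((211+1)/4) = 95^53 mod 211.
Repeated squaring: 95^2≡163, 95^4≡194, 95^8≡78, 95^16≡176, 95^32≡170 (mod 211).
95^53 = 95^(32+16+4+1) ≡ 99 (mod 211).
Check: 99² = 9801 ≡ 95 (mod 211). The two roots are 99 and 112.

99, 112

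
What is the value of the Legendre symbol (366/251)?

1

Euler's criterion: (366/251) ≡ 115^125 (mod 251).
115^2 ≡ 173 (mod 251)
115^4 ≡ 60 (mod 251)
115^8 ≡ 86 (mod 251)
115^16 ≡ 117 (mod 251)
115^32 ≡ 135 (mod 251)
115^64 ≡ 153 (mod 251)
115^125 = 115^(64+32+16+8+4+1) ≡ 1 (mod 251).
Result is 1, so (366/251) = 1.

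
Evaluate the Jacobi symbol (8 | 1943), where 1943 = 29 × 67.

1

Pull out 2^3: since 1943 ≡ 7 (mod 8), (2/1943) = +1, so (2/1943)^3 = +1.
Reached (1/1943) = 1. Collecting the sign flips along the way, the symbol is +1.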